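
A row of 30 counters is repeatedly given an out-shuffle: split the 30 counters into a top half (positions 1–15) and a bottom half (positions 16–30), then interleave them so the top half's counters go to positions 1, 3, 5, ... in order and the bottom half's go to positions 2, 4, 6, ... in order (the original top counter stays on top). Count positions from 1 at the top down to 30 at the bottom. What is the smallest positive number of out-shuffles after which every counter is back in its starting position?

The out-shuffle permutes the 30 positions with cycle lengths [1, 1, 28].
Every counter is home exactly when every cycle has completed a whole number of laps, i.e. after lcm(1, 28) = 28 out-shuffles.

28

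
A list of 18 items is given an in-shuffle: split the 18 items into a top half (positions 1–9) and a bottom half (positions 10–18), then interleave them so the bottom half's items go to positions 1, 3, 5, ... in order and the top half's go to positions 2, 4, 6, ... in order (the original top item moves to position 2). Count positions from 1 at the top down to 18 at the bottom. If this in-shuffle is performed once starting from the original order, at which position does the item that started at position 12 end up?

5

Track the item's position through each in-shuffle:
12 → 5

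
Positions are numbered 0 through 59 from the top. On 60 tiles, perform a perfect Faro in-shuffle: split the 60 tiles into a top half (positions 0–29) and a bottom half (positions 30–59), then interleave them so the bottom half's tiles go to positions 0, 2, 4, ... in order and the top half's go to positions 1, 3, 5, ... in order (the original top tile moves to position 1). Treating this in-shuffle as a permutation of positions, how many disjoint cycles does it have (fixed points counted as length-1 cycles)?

Trace each unvisited position around until it returns:
(0 1 3 7 15 31 ... len 60)
1 cycle in total.

1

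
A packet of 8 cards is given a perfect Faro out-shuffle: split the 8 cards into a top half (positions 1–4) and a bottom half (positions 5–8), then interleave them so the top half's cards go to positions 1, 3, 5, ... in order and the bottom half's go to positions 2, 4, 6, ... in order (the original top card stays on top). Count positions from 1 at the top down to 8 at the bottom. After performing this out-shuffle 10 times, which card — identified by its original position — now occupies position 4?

Work backwards from position 4, undoing one out-shuffle at a time:
4 ← 6 ← 7 ← 4 ← 6 ← 7 ← 4 ← 6 ← 7 ← 4 ← 6
So the card now at position 4 started at position 6.

6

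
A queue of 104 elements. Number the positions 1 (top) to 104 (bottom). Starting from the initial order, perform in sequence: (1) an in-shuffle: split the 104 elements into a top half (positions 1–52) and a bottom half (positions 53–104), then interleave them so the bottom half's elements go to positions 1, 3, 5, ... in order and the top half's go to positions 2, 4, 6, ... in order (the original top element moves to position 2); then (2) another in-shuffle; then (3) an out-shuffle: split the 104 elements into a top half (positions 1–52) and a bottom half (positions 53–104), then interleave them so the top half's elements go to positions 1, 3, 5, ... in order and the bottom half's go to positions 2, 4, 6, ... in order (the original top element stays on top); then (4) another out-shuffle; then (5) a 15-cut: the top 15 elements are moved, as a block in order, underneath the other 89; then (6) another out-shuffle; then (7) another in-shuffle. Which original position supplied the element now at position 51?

33

Undo the operations in reverse order, starting from position 51:
  undo op 7 (in-shuffle, from bottom half): 51 ← 78
  undo op 6 (out-shuffle, from bottom half): 78 ← 91
  undo op 5 (cut 15): 91 ← 2
  undo op 4 (out-shuffle, from bottom half): 2 ← 53
  undo op 3 (out-shuffle, from top half): 53 ← 27
  undo op 2 (in-shuffle, from bottom half): 27 ← 66
  undo op 1 (in-shuffle, from top half): 66 ← 33
So the element at position 51 came from original position 33.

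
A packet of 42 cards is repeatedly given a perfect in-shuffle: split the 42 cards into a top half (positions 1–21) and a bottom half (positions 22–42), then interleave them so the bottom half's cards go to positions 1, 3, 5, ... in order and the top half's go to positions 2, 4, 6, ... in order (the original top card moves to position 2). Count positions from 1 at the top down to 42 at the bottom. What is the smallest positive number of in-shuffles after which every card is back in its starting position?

14

The in-shuffle permutes the 42 positions with cycle lengths [14, 14, 14].
Every card is home exactly when every cycle has completed a whole number of laps, i.e. after lcm(14) = 14 in-shuffles.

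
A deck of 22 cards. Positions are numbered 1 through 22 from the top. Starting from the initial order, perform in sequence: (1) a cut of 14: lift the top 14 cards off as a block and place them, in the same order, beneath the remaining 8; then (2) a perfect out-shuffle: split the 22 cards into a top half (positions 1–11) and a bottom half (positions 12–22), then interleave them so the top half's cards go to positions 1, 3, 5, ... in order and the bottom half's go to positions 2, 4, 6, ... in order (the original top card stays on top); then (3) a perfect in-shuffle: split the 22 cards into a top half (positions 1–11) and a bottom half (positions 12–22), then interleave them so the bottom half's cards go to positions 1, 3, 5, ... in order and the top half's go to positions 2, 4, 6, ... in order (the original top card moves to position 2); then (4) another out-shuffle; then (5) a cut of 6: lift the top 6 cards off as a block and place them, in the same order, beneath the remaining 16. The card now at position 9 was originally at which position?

5

Undo the operations in reverse order, starting from position 9:
  undo op 5 (cut 6): 9 ← 15
  undo op 4 (out-shuffle, from top half): 15 ← 8
  undo op 3 (in-shuffle, from top half): 8 ← 4
  undo op 2 (out-shuffle, from bottom half): 4 ← 13
  undo op 1 (cut 14): 13 ← 5
So the card at position 9 came from original position 5.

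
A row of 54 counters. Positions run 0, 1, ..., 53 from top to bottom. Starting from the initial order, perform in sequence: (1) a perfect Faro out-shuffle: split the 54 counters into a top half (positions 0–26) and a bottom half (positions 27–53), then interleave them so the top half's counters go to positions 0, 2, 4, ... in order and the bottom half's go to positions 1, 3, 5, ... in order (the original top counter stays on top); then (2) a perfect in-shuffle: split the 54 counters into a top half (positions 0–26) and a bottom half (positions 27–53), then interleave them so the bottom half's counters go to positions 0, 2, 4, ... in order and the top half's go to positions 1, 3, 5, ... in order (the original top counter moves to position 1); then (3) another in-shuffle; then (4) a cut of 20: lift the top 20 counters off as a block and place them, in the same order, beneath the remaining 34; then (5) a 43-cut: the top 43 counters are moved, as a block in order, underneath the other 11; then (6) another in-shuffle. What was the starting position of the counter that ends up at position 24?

39

Undo the operations in reverse order, starting from position 24:
  undo op 6 (in-shuffle, from bottom half): 24 ← 39
  undo op 5 (cut 43): 39 ← 28
  undo op 4 (cut 20): 28 ← 48
  undo op 3 (in-shuffle, from bottom half): 48 ← 51
  undo op 2 (in-shuffle, from top half): 51 ← 25
  undo op 1 (out-shuffle, from bottom half): 25 ← 39
So the counter at position 24 came from original position 39.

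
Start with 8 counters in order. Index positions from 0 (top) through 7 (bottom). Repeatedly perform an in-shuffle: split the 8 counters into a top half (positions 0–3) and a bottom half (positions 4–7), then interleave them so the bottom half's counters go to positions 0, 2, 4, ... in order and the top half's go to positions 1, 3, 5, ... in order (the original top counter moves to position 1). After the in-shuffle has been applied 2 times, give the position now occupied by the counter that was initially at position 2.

2

Track the counter's position through each in-shuffle:
2 → 5 → 2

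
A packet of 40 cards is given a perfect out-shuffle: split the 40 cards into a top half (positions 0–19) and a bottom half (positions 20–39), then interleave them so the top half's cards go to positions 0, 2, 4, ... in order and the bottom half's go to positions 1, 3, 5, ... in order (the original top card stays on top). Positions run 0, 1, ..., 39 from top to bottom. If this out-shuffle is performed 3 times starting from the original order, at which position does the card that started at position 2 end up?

Track the card's position through each out-shuffle:
2 → 4 → 8 → 16

16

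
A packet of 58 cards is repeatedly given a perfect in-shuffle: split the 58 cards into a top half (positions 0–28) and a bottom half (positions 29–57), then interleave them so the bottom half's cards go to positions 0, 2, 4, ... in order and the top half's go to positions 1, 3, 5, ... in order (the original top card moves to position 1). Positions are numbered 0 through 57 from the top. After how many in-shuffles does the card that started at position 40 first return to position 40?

58

Follow position 40 under repeated in-shuffles:
40 → 22 → 45 → 32 → 6 → 13 → 27 → 55 → ... → 40 (length 58)
It first returns after 58 in-shuffles.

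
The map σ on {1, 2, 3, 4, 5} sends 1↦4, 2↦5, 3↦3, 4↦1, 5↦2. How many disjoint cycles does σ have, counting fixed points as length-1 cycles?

Cycle decomposition: (1 4) (2 5) (3).
3 cycles.

3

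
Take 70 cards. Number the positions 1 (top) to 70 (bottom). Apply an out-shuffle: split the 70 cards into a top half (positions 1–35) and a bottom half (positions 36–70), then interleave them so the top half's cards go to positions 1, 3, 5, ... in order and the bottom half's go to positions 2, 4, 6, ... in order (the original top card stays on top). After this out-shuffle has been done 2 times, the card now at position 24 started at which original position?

24

Work backwards from position 24, undoing one out-shuffle at a time:
24 ← 47 ← 24
So the card now at position 24 started at position 24.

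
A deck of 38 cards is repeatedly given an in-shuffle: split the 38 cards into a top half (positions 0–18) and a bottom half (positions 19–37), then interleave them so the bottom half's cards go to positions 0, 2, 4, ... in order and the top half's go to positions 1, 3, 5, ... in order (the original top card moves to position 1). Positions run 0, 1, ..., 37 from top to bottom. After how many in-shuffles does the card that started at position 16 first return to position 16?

Follow position 16 under repeated in-shuffles:
16 → 33 → 28 → 18 → 37 → 36 → 34 → 30 → 22 → 6 → 13 → 27 → 16
It first returns after 12 in-shuffles.

12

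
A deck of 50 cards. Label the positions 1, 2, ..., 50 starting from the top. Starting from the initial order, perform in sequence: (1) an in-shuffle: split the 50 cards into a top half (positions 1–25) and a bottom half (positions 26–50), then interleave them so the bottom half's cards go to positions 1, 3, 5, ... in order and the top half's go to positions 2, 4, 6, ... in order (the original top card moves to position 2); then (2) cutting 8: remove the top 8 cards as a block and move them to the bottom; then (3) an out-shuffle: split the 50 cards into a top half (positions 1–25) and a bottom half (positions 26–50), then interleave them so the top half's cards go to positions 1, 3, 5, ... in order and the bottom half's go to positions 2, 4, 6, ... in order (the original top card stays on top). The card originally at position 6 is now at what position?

7

Track the card from position 6 forward through each operation:
  after op 1 (in-shuffle): 6 → 12
  after op 2 (cut 8): 12 → 4
  after op 3 (out-shuffle): 4 → 7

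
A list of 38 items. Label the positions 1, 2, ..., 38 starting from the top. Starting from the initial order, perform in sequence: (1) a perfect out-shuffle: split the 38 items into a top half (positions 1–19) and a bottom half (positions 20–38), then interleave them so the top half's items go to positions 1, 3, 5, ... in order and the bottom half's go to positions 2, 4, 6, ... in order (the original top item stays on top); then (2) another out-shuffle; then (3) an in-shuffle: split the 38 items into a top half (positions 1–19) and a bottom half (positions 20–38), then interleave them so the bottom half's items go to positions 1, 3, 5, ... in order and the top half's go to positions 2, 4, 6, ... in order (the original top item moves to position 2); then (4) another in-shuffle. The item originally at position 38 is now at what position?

Track the item from position 38 forward through each operation:
  after op 1 (out-shuffle): 38 → 38
  after op 2 (out-shuffle): 38 → 38
  after op 3 (in-shuffle): 38 → 37
  after op 4 (in-shuffle): 37 → 35

35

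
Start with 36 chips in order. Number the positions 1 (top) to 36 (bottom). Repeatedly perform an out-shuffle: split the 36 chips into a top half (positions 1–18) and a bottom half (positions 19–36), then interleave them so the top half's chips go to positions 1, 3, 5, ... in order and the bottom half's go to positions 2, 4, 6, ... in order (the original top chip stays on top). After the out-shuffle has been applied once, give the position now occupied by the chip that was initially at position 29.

Track the chip's position through each out-shuffle:
29 → 22

22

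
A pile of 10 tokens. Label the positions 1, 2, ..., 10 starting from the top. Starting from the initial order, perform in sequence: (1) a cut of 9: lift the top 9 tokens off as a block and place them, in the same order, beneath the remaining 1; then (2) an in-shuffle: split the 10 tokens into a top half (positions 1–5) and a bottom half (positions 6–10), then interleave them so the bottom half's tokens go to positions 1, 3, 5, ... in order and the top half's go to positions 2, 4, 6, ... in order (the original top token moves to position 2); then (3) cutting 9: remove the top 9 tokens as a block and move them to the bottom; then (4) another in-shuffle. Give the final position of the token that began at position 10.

6

Track the token from position 10 forward through each operation:
  after op 1 (cut 9): 10 → 1
  after op 2 (in-shuffle): 1 → 2
  after op 3 (cut 9): 2 → 3
  after op 4 (in-shuffle): 3 → 6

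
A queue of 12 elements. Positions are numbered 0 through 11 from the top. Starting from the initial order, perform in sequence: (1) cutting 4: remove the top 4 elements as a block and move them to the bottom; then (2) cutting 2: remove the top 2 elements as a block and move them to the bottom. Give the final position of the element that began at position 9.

3

Track the element from position 9 forward through each operation:
  after op 1 (cut 4): 9 → 5
  after op 2 (cut 2): 5 → 3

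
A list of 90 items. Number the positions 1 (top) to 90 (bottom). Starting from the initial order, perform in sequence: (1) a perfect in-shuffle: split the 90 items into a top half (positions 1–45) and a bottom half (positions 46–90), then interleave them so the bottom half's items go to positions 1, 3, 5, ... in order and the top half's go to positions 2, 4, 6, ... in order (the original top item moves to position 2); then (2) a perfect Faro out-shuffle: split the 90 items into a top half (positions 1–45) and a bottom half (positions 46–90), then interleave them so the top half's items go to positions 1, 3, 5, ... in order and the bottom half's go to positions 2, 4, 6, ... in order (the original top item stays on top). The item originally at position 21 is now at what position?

83

Track the item from position 21 forward through each operation:
  after op 1 (in-shuffle): 21 → 42
  after op 2 (out-shuffle): 42 → 83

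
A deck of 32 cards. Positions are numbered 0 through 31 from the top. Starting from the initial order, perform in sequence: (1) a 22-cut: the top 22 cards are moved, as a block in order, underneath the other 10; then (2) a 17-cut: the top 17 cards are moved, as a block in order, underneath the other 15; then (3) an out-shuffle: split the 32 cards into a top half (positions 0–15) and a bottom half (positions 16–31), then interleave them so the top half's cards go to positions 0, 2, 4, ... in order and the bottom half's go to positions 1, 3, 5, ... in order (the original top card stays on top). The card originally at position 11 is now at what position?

Track the card from position 11 forward through each operation:
  after op 1 (cut 22): 11 → 21
  after op 2 (cut 17): 21 → 4
  after op 3 (out-shuffle): 4 → 8

8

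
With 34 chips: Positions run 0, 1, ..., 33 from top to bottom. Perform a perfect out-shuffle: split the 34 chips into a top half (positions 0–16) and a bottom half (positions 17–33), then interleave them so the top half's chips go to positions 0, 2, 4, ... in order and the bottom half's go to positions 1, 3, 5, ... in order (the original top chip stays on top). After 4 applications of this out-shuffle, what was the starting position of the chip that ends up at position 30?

6

Work backwards from position 30, undoing one out-shuffle at a time:
30 ← 15 ← 24 ← 12 ← 6
So the chip now at position 30 started at position 6.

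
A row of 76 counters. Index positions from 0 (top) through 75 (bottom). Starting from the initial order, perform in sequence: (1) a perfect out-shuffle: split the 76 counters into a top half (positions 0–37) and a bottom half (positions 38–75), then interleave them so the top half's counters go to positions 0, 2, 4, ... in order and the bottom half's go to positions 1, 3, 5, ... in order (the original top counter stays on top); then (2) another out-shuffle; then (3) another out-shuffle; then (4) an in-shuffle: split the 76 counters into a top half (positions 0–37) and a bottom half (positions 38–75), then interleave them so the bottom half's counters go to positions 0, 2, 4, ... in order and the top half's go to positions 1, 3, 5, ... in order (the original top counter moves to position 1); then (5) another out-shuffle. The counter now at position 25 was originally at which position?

36

Undo the operations in reverse order, starting from position 25:
  undo op 5 (out-shuffle, from bottom half): 25 ← 50
  undo op 4 (in-shuffle, from bottom half): 50 ← 63
  undo op 3 (out-shuffle, from bottom half): 63 ← 69
  undo op 2 (out-shuffle, from bottom half): 69 ← 72
  undo op 1 (out-shuffle, from top half): 72 ← 36
So the counter at position 25 came from original position 36.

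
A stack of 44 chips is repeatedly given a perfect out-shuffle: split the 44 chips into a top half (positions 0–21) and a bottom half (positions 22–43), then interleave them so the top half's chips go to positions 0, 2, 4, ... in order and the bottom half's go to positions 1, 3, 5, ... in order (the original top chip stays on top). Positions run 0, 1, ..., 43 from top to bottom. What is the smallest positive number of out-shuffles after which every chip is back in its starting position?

14

The out-shuffle permutes the 44 positions with cycle lengths [1, 1, 14, 14, 14].
Every chip is home exactly when every cycle has completed a whole number of laps, i.e. after lcm(1, 14) = 14 out-shuffles.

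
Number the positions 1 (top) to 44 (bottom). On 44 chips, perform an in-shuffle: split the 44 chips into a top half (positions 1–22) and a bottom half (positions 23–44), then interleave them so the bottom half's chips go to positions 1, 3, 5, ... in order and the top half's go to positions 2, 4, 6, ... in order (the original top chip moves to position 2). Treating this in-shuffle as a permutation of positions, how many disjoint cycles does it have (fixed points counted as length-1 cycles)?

Trace each unvisited position around until it returns:
(1 2 4 8 16 32 ... len 12) (3 6 12 24) (5 10 20 40 35 25) (7 14 28 11 22 44 ... len 12) (9 18 36 27) (15 30) (21 42 39 33)
7 cycles in total.

7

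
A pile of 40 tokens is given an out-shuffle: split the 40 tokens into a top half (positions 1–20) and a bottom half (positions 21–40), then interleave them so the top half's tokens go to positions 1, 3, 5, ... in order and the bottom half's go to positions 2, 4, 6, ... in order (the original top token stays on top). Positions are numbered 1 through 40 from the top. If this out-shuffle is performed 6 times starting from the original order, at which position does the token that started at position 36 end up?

18

Track the token's position through each out-shuffle:
36 → 32 → 24 → 8 → 15 → 29 → 18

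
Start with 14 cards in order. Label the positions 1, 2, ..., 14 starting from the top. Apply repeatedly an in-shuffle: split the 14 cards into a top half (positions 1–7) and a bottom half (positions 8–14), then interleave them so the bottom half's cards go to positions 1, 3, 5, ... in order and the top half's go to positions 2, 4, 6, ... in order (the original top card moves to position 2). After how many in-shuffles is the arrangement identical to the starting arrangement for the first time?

The in-shuffle permutes the 14 positions with cycle lengths [2, 4, 4, 4].
Every card is home exactly when every cycle has completed a whole number of laps, i.e. after lcm(2, 4) = 4 in-shuffles.

4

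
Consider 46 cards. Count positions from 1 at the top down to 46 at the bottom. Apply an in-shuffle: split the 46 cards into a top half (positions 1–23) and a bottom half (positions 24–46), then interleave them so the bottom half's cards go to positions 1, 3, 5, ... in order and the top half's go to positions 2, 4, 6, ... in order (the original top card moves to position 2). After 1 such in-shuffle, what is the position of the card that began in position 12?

24

Track the card's position through each in-shuffle:
12 → 24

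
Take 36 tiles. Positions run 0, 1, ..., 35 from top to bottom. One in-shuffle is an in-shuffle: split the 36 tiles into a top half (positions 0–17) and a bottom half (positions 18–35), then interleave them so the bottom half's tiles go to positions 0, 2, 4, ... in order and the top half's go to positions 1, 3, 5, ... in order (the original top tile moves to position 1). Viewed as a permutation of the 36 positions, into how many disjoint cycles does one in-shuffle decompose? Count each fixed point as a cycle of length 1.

1

Trace each unvisited position around until it returns:
(0 1 3 7 15 31 ... len 36)
1 cycle in total.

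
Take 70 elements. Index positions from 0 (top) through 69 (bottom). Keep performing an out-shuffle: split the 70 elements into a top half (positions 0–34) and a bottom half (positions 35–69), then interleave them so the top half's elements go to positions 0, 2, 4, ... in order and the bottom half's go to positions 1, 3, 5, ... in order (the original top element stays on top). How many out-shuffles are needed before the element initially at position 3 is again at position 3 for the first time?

11

Follow position 3 under repeated out-shuffles:
3 → 6 → 12 → 24 → 48 → 27 → 54 → 39 → 9 → 18 → 36 → 3
It first returns after 11 out-shuffles.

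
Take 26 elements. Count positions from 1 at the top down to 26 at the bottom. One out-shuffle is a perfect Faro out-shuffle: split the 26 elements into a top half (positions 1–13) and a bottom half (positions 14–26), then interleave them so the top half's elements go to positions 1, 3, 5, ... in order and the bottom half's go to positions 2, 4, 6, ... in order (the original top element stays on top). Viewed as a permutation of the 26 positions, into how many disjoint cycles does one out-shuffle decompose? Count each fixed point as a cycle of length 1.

Trace each unvisited position around until it returns:
(1) (2 3 5 9 17 8 ... len 20) (6 11 21 16) (26)
4 cycles in total.

4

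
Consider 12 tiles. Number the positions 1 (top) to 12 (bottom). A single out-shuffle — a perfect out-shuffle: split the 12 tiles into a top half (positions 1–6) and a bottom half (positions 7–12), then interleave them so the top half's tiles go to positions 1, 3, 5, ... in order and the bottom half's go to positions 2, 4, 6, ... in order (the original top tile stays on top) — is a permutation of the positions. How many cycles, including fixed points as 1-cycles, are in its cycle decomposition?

Trace each unvisited position around until it returns:
(1) (2 3 5 9 6 11 10 8 4 7) (12)
3 cycles in total.

3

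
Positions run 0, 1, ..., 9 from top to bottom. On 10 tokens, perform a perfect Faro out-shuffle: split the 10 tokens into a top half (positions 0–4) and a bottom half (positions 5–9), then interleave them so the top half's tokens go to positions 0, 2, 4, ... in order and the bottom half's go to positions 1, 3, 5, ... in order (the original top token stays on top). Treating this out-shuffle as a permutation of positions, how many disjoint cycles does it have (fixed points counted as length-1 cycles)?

Trace each unvisited position around until it returns:
(0) (1 2 4 8 7 5) (3 6) (9)
4 cycles in total.

4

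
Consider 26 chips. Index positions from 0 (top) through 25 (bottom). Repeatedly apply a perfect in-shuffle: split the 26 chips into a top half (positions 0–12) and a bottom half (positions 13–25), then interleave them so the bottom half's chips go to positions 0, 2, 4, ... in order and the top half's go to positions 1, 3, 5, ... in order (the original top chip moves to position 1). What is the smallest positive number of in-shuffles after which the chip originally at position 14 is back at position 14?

6

Follow position 14 under repeated in-shuffles:
14 → 2 → 5 → 11 → 23 → 20 → 14
It first returns after 6 in-shuffles.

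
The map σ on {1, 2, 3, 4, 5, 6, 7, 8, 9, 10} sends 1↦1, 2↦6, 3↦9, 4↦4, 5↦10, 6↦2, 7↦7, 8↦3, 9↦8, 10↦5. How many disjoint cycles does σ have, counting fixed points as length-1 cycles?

Cycle decomposition: (1) (2 6) (3 9 8) (4) (5 10) (7).
6 cycles.

6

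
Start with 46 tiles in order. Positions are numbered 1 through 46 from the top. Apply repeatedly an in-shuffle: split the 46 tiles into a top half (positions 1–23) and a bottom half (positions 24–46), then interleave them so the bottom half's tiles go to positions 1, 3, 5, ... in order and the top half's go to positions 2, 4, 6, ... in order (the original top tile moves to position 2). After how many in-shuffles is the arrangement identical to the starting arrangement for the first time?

23

The in-shuffle permutes the 46 positions with cycle lengths [23, 23].
Every tile is home exactly when every cycle has completed a whole number of laps, i.e. after lcm(23) = 23 in-shuffles.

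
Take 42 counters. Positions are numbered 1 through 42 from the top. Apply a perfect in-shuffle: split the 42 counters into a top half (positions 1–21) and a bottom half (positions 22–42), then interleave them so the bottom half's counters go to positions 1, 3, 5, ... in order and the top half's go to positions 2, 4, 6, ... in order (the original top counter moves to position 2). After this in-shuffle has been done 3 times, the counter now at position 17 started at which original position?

Work backwards from position 17, undoing one in-shuffle at a time:
17 ← 30 ← 15 ← 29
So the counter now at position 17 started at position 29.

29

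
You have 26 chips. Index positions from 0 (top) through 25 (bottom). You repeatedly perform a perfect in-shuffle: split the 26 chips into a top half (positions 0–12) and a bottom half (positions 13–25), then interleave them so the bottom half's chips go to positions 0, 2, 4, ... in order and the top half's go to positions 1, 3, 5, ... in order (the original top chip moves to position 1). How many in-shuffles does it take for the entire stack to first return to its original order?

18

The in-shuffle permutes the 26 positions with cycle lengths [2, 6, 18].
Every chip is home exactly when every cycle has completed a whole number of laps, i.e. after lcm(2, 6, 18) = 18 in-shuffles.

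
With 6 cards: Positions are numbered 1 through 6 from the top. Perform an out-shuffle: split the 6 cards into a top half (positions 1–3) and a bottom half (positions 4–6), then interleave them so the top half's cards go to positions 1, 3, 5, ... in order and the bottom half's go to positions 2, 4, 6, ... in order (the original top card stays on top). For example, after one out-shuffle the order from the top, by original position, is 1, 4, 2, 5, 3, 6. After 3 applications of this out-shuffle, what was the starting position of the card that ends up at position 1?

1

Work backwards from position 1, undoing one out-shuffle at a time:
1 ← 1 ← 1 ← 1
So the card now at position 1 started at position 1.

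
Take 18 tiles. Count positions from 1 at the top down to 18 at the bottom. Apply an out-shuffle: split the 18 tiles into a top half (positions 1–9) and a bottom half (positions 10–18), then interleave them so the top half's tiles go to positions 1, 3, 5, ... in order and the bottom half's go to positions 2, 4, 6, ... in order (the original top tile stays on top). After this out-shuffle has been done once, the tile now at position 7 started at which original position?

Work backwards from position 7, undoing one out-shuffle at a time:
7 ← 4
So the tile now at position 7 started at position 4.

4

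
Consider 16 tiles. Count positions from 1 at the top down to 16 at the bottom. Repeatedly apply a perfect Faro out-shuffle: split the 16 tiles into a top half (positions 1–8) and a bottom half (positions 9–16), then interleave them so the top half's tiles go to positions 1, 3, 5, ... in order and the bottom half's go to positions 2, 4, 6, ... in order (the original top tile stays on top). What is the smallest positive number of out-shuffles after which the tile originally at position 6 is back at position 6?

Follow position 6 under repeated out-shuffles:
6 → 11 → 6
It first returns after 2 out-shuffles.

2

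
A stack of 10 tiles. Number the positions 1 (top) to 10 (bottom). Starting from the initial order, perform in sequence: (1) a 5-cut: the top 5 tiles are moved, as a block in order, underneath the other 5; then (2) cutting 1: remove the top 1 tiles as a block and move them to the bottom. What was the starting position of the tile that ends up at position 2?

8

Undo the operations in reverse order, starting from position 2:
  undo op 2 (cut 1): 2 ← 3
  undo op 1 (cut 5): 3 ← 8
So the tile at position 2 came from original position 8.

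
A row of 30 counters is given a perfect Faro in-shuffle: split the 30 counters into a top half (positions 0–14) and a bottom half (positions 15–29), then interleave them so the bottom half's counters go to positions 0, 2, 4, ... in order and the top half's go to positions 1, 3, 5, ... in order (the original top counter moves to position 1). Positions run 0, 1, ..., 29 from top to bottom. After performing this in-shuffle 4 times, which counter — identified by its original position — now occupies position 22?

Work backwards from position 22, undoing one in-shuffle at a time:
22 ← 26 ← 28 ← 29 ← 14
So the counter now at position 22 started at position 14.

14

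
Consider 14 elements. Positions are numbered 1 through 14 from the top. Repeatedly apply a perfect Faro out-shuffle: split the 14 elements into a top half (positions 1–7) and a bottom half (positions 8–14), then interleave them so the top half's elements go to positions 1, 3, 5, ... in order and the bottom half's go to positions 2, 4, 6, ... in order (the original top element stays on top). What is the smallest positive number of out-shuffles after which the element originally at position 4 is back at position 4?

Follow position 4 under repeated out-shuffles:
4 → 7 → 13 → 12 → 10 → 6 → 11 → 8 → 2 → 3 → 5 → 9 → 4
It first returns after 12 out-shuffles.

12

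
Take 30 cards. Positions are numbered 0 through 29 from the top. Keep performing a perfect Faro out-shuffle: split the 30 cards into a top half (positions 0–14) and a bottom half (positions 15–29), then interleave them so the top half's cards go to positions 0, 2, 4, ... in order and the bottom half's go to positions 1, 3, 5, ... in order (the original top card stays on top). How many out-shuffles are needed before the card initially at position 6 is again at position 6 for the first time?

28

Follow position 6 under repeated out-shuffles:
6 → 12 → 24 → 19 → 9 → 18 → 7 → 14 → ... → 6 (length 28)
It first returns after 28 out-shuffles.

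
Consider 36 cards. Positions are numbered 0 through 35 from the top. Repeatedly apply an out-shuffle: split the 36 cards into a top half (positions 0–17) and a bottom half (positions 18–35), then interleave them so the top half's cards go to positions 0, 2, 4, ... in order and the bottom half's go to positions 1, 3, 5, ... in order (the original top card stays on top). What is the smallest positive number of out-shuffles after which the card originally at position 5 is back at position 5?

3

Follow position 5 under repeated out-shuffles:
5 → 10 → 20 → 5
It first returns after 3 out-shuffles.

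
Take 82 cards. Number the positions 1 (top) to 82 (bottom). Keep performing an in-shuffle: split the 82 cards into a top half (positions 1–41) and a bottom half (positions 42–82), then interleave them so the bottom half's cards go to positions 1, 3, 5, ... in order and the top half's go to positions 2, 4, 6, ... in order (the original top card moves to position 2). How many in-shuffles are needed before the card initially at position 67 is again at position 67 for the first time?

82

Follow position 67 under repeated in-shuffles:
67 → 51 → 19 → 38 → 76 → 69 → 55 → 27 → ... → 67 (length 82)
It first returns after 82 in-shuffles.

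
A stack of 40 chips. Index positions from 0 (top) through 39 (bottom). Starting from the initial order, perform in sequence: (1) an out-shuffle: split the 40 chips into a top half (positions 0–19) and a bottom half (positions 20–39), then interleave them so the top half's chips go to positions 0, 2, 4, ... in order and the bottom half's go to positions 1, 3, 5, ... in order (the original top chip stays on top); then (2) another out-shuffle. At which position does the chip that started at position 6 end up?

Track the chip from position 6 forward through each operation:
  after op 1 (out-shuffle): 6 → 12
  after op 2 (out-shuffle): 12 → 24

24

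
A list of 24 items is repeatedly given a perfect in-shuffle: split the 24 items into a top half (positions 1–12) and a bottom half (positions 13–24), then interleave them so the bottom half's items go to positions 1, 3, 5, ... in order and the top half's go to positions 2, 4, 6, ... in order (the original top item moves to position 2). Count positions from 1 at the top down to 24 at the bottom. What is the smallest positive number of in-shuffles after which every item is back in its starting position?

The in-shuffle permutes the 24 positions with cycle lengths [4, 20].
Every item is home exactly when every cycle has completed a whole number of laps, i.e. after lcm(4, 20) = 20 in-shuffles.

20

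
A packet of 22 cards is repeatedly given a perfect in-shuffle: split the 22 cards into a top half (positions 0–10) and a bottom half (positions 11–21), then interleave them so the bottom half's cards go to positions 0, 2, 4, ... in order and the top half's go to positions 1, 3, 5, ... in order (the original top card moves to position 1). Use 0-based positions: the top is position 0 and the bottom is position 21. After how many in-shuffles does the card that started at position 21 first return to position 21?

Follow position 21 under repeated in-shuffles:
21 → 20 → 18 → 14 → 6 → 13 → 4 → 9 → 19 → 16 → 10 → 21
It first returns after 11 in-shuffles.

11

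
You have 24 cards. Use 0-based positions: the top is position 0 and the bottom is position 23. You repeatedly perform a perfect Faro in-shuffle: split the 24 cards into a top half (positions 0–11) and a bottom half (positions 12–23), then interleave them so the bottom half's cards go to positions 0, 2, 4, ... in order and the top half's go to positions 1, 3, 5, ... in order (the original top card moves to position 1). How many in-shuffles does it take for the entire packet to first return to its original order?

20

The in-shuffle permutes the 24 positions with cycle lengths [4, 20].
Every card is home exactly when every cycle has completed a whole number of laps, i.e. after lcm(4, 20) = 20 in-shuffles.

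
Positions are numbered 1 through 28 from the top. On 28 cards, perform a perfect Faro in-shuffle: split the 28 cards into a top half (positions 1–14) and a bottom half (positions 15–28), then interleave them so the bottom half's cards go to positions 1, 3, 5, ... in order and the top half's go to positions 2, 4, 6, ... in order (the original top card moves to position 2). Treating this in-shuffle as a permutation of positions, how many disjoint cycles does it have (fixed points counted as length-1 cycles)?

Trace each unvisited position around until it returns:
(1 2 4 8 16 3 ... len 28)
1 cycle in total.

1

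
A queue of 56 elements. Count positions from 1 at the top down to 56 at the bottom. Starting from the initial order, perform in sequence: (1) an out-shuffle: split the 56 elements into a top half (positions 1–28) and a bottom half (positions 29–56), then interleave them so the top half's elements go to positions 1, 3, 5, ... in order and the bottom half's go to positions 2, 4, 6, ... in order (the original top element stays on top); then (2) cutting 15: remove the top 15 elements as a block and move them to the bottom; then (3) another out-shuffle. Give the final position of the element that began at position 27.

Track the element from position 27 forward through each operation:
  after op 1 (out-shuffle): 27 → 53
  after op 2 (cut 15): 53 → 38
  after op 3 (out-shuffle): 38 → 20

20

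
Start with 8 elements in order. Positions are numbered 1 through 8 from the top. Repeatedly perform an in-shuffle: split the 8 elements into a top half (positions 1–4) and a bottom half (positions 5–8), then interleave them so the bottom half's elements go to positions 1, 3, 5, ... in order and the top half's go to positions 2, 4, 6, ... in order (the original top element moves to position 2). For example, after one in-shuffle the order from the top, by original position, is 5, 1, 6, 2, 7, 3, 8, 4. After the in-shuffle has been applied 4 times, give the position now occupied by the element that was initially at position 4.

1

Track the element's position through each in-shuffle:
4 → 8 → 7 → 5 → 1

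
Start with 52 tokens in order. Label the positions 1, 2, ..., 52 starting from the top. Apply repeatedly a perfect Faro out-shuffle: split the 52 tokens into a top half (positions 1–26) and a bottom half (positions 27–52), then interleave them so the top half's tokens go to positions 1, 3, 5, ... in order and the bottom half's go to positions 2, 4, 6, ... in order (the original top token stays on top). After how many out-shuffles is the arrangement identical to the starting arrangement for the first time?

The out-shuffle permutes the 52 positions with cycle lengths [1, 1, 2, 8, 8, 8, 8, 8, 8].
Every token is home exactly when every cycle has completed a whole number of laps, i.e. after lcm(1, 2, 8) = 8 out-shuffles.

8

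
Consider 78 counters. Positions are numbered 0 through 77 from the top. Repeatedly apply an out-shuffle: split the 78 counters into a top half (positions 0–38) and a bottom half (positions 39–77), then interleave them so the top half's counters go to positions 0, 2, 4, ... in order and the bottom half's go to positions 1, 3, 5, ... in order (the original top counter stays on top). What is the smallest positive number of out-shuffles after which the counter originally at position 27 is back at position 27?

Follow position 27 under repeated out-shuffles:
27 → 54 → 31 → 62 → 47 → 17 → 34 → 68 → ... → 27 (length 30)
It first returns after 30 out-shuffles.

30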